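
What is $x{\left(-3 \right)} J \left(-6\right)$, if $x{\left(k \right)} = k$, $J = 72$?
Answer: $1296$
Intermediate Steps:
$x{\left(-3 \right)} J \left(-6\right) = \left(-3\right) 72 \left(-6\right) = \left(-216\right) \left(-6\right) = 1296$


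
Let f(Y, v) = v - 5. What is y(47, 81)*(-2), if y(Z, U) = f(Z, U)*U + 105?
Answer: -12522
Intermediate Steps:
f(Y, v) = -5 + v
y(Z, U) = 105 + U*(-5 + U) (y(Z, U) = (-5 + U)*U + 105 = U*(-5 + U) + 105 = 105 + U*(-5 + U))
y(47, 81)*(-2) = (105 + 81*(-5 + 81))*(-2) = (105 + 81*76)*(-2) = (105 + 6156)*(-2) = 6261*(-2) = -12522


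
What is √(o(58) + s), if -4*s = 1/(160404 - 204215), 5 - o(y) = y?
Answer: I*√406913545041/87622 ≈ 7.2801*I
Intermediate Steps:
o(y) = 5 - y
s = 1/175244 (s = -1/(4*(160404 - 204215)) = -¼/(-43811) = -¼*(-1/43811) = 1/175244 ≈ 5.7063e-6)
√(o(58) + s) = √((5 - 1*58) + 1/175244) = √((5 - 58) + 1/175244) = √(-53 + 1/175244) = √(-9287931/175244) = I*√406913545041/87622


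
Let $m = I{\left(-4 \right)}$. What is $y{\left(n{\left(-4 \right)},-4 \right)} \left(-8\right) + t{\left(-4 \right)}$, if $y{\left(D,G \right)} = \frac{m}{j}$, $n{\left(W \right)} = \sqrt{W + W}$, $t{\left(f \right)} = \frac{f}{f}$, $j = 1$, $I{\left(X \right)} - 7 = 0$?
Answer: $-55$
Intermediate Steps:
$I{\left(X \right)} = 7$ ($I{\left(X \right)} = 7 + 0 = 7$)
$m = 7$
$t{\left(f \right)} = 1$
$n{\left(W \right)} = \sqrt{2} \sqrt{W}$ ($n{\left(W \right)} = \sqrt{2 W} = \sqrt{2} \sqrt{W}$)
$y{\left(D,G \right)} = 7$ ($y{\left(D,G \right)} = \frac{7}{1} = 7 \cdot 1 = 7$)
$y{\left(n{\left(-4 \right)},-4 \right)} \left(-8\right) + t{\left(-4 \right)} = 7 \left(-8\right) + 1 = -56 + 1 = -55$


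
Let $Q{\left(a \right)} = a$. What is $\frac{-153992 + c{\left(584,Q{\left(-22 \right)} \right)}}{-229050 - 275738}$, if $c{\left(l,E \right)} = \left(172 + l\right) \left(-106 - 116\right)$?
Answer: $\frac{80456}{126197} \approx 0.63754$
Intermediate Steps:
$c{\left(l,E \right)} = -38184 - 222 l$ ($c{\left(l,E \right)} = \left(172 + l\right) \left(-222\right) = -38184 - 222 l$)
$\frac{-153992 + c{\left(584,Q{\left(-22 \right)} \right)}}{-229050 - 275738} = \frac{-153992 - 167832}{-229050 - 275738} = \frac{-153992 - 167832}{-504788} = \left(-153992 - 167832\right) \left(- \frac{1}{504788}\right) = \left(-321824\right) \left(- \frac{1}{504788}\right) = \frac{80456}{126197}$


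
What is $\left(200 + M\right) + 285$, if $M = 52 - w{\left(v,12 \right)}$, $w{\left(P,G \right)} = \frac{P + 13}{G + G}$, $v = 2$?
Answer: $\frac{4291}{8} \approx 536.38$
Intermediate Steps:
$w{\left(P,G \right)} = \frac{13 + P}{2 G}$
$M = \frac{411}{8}$ ($M = 52 - \frac{13 + 2}{2 \cdot 12} = 52 - \frac{1}{2} \cdot \frac{1}{12} \cdot 15 = 52 - \frac{5}{8} = \frac{411}{8} \approx 51.375$)
$\left(200 + M\right) + 285 = \left(200 + \frac{411}{8}\right) + 285 = \frac{2011}{8} + 285 = \frac{4291}{8}$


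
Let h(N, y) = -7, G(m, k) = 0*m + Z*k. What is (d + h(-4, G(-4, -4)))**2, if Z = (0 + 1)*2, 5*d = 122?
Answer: 7569/25 ≈ 302.76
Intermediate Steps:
d = 122/5 (d = (1/5)*122 = 122/5 ≈ 24.400)
Z = 2 (Z = 1*2 = 2)
G(m, k) = 2*k (G(m, k) = 0*m + 2*k = 0 + 2*k = 2*k)
(d + h(-4, G(-4, -4)))**2 = (122/5 - 7)**2 = (87/5)**2 = 7569/25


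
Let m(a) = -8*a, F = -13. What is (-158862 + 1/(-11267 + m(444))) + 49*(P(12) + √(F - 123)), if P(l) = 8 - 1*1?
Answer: -2349093062/14819 + 98*I*√34 ≈ -1.5852e+5 + 571.43*I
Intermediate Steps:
P(l) = 7 (P(l) = 8 - 1 = 7)
(-158862 + 1/(-11267 + m(444))) + 49*(P(12) + √(F - 123)) = (-158862 + 1/(-11267 - 8*444)) + 49*(7 + √(-13 - 123)) = (-158862 + 1/(-11267 - 3552)) + 49*(7 + √(-136)) = (-158862 + 1/(-14819)) + 49*(7 + 2*I*√34) = (-158862 - 1/14819) + (343 + 98*I*√34) = -2354175979/14819 + (343 + 98*I*√34) = -2349093062/14819 + 98*I*√34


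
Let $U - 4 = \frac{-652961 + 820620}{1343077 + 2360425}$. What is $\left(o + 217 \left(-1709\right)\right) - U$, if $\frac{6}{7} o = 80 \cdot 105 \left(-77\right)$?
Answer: $- \frac{4168132418073}{3703502} \approx -1.1255 \cdot 10^{6}$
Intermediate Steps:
$o = -754600$ ($o = \frac{7 \cdot 80 \cdot 105 \left(-77\right)}{6} = \frac{7 \cdot 8400 \left(-77\right)}{6} = \frac{7}{6} \left(-646800\right) = -754600$)
$U = \frac{14981667}{3703502}$ ($U = 4 + \frac{-652961 + 820620}{1343077 + 2360425} = 4 + \frac{167659}{3703502} = \frac{14981667}{3703502} \approx 4.0453$)
$\left(o + 217 \left(-1709\right)\right) - U = \left(-754600 + 217 \left(-1709\right)\right) - \frac{14981667}{3703502} = \left(-754600 - 370853\right) - \frac{14981667}{3703502} = -1125453 - \frac{14981667}{3703502} = - \frac{4168132418073}{3703502}$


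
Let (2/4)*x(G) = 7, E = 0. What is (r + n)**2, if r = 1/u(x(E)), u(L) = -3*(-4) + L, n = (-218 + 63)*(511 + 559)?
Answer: 18594197785801/676 ≈ 2.7506e+10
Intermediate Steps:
x(G) = 14 (x(G) = 2*7 = 14)
n = -165850 (n = -155*1070 = -165850)
u(L) = 12 + L
r = 1/26 (r = 1/(12 + 14) = 1/26 ≈ 0.038462)
(r + n)**2 = (1/26 - 165850)**2 = (-4312099/26)**2 = 18594197785801/676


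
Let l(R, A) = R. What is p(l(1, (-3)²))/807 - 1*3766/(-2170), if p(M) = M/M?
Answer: 217238/125085 ≈ 1.7367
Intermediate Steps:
p(M) = 1
p(l(1, (-3)²))/807 - 1*3766/(-2170) = 1/807 - 1*3766/(-2170) = 1*(1/807) - 3766*(-1/2170) = 1/807 + 269/155 = 217238/125085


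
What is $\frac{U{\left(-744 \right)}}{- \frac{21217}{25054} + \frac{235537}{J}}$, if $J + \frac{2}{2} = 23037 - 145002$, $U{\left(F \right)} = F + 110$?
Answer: $\frac{484334181994}{2122224155} \approx 228.22$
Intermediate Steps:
$U{\left(F \right)} = 110 + F$
$J = -121966$ ($J = -1 + \left(23037 - 145002\right) = -1 - 121965 = -121966$)
$\frac{U{\left(-744 \right)}}{- \frac{21217}{25054} + \frac{235537}{J}} = \frac{110 - 744}{- \frac{21217}{25054} + \frac{235537}{-121966}} = - \frac{634}{\left(-21217\right) \frac{1}{25054} + 235537 \left(- \frac{1}{121966}\right)} = - \frac{634}{- \frac{21217}{25054} - \frac{235537}{121966}} = - \frac{634}{- \frac{2122224155}{763934041}} = \left(-634\right) \left(- \frac{763934041}{2122224155}\right) = \frac{484334181994}{2122224155}$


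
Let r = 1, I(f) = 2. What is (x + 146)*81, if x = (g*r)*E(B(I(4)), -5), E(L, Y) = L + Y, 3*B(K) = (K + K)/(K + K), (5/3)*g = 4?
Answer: 54594/5 ≈ 10919.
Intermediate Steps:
g = 12/5 (g = (⅗)*4 = 12/5 ≈ 2.4000)
B(K) = ⅓ (B(K) = ((K + K)/(K + K))/3 = ((2*K)/((2*K)))/3 = ((2*K)*(1/(2*K)))/3 = (⅓)*1 = ⅓)
x = -56/5 (x = ((12/5)*1)*(⅓ - 5) = (12/5)*(-14/3) = -56/5 ≈ -11.200)
(x + 146)*81 = (-56/5 + 146)*81 = (674/5)*81 = 54594/5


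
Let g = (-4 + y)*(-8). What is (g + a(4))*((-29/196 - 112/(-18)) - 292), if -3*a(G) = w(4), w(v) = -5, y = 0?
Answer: -50941673/5292 ≈ -9626.2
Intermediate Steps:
a(G) = 5/3 (a(G) = -⅓*(-5) = 5/3)
g = 32 (g = (-4 + 0)*(-8) = -4*(-8) = 32)
(g + a(4))*((-29/196 - 112/(-18)) - 292) = (32 + 5/3)*((-29/196 - 112/(-18)) - 292) = 101*((-29*1/196 - 112*(-1/18)) - 292)/3 = 101*((-29/196 + 56/9) - 292)/3 = 101*(10715/1764 - 292)/3 = (101/3)*(-504373/1764) = -50941673/5292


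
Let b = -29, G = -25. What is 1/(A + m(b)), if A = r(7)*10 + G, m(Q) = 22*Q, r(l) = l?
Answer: -1/593 ≈ -0.0016863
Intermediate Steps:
A = 45 (A = 7*10 - 25 = 70 - 25 = 45)
1/(A + m(b)) = 1/(45 + 22*(-29)) = 1/(45 - 638) = 1/(-593) = -1/593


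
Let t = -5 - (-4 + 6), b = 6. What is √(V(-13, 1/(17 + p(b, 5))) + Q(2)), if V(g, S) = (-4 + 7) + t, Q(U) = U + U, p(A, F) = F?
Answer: 0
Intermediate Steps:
Q(U) = 2*U
t = -7 (t = -5 - 1*2 = -5 - 2 = -7)
V(g, S) = -4 (V(g, S) = (-4 + 7) - 7 = 3 - 7 = -4)
√(V(-13, 1/(17 + p(b, 5))) + Q(2)) = √(-4 + 2*2) = √(-4 + 4) = √0 = 0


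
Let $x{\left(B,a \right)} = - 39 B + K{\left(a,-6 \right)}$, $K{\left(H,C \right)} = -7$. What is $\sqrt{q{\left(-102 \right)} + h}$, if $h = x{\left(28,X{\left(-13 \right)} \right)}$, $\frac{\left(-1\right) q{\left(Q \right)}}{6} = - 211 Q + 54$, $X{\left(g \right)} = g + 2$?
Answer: $i \sqrt{130555} \approx 361.32 i$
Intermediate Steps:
$X{\left(g \right)} = 2 + g$
$q{\left(Q \right)} = -324 + 1266 Q$ ($q{\left(Q \right)} = - 6 \left(- 211 Q + 54\right) = - 6 \left(54 - 211 Q\right) = -324 + 1266 Q$)
$x{\left(B,a \right)} = -7 - 39 B$ ($x{\left(B,a \right)} = - 39 B - 7 = -7 - 39 B$)
$h = -1099$ ($h = -7 - 1092 = -1099$)
$\sqrt{q{\left(-102 \right)} + h} = \sqrt{\left(-324 + 1266 \left(-102\right)\right) - 1099} = \sqrt{\left(-324 - 129132\right) - 1099} = \sqrt{-129456 - 1099} = \sqrt{-130555} = i \sqrt{130555}$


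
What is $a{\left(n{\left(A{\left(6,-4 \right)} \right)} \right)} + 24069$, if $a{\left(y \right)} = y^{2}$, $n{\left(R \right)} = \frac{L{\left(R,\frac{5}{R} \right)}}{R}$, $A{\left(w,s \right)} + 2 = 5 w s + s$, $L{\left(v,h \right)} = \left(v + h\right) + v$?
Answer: $\frac{6067536799993}{252047376} \approx 24073.0$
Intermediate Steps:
$L{\left(v,h \right)} = h + 2 v$ ($L{\left(v,h \right)} = \left(h + v\right) + v = h + 2 v$)
$A{\left(w,s \right)} = -2 + s + 5 s w$ ($A{\left(w,s \right)} = -2 + \left(5 w s + s\right) = -2 + \left(5 s w + s\right) = -2 + \left(s + 5 s w\right) = -2 + s + 5 s w$)
$n{\left(R \right)} = \frac{2 R + \frac{5}{R}}{R}$ ($n{\left(R \right)} = \frac{\frac{5}{R} + 2 R}{R} = \frac{2 R + \frac{5}{R}}{R}$)
$a{\left(n{\left(A{\left(6,-4 \right)} \right)} \right)} + 24069 = \left(2 + \frac{5}{\left(-2 - 4 + 5 \left(-4\right) 6\right)^{2}}\right)^{2} + 24069 = \left(2 + \frac{5}{\left(-2 - 4 - 120\right)^{2}}\right)^{2} + 24069 = \left(2 + \frac{5}{15876}\right)^{2} + 24069 = \left(\frac{31757}{15876}\right)^{2} + 24069 = \frac{1008507049}{252047376} + 24069 = \frac{6067536799993}{252047376}$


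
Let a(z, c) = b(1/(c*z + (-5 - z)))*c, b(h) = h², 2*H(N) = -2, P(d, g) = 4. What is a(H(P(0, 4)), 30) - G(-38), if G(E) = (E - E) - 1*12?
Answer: 6951/578 ≈ 12.026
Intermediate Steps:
H(N) = -1 (H(N) = (½)*(-2) = -1)
G(E) = -12 (G(E) = 0 - 12 = -12)
a(z, c) = c/(-5 - z + c*z)² (a(z, c) = (1/(c*z + (-5 - z)))²*c = (1/(-5 - z + c*z))²*c = c/(-5 - z + c*z)²)
a(H(P(0, 4)), 30) - G(-38) = 30/(5 - 1 - 1*30*(-1))² - 1*(-12) = 30/(5 - 1 + 30)² + 12 = 30/34² + 12 = 30*(1/1156) + 12 = 15/578 + 12 = 6951/578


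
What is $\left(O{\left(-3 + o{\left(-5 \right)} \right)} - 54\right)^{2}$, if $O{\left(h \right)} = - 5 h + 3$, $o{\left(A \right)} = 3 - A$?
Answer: $5776$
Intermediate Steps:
$O{\left(h \right)} = 3 - 5 h$
$\left(O{\left(-3 + o{\left(-5 \right)} \right)} - 54\right)^{2} = \left(\left(3 - 5 \left(-3 + \left(3 - -5\right)\right)\right) - 54\right)^{2} = \left(\left(3 - 5 \left(-3 + \left(3 + 5\right)\right)\right) - 54\right)^{2} = \left(\left(3 - 5 \left(-3 + 8\right)\right) - 54\right)^{2} = \left(\left(3 - 25\right) - 54\right)^{2} = \left(-22 - 54\right)^{2} = \left(-76\right)^{2} = 5776$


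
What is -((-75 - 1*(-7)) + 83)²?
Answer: -225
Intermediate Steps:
-((-75 - 1*(-7)) + 83)² = -((-75 + 7) + 83)² = -(-68 + 83)² = -1*15² = -1*225 = -225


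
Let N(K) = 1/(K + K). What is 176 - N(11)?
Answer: 3871/22 ≈ 175.95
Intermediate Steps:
N(K) = 1/(2*K)
176 - N(11) = 176 - 1/(2*11) = 176 - 1*1/22 = 176 - 1/22 = 3871/22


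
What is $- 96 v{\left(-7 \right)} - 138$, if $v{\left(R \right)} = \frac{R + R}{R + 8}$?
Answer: $1206$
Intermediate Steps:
$v{\left(R \right)} = \frac{2 R}{8 + R}$
$- 96 v{\left(-7 \right)} - 138 = - 96 \cdot 2 \left(-7\right) \frac{1}{8 - 7} - 138 = - 96 \cdot 2 \left(-7\right) 1^{-1} - 138 = - 96 \cdot 2 \left(-7\right) 1 - 138 = \left(-96\right) \left(-14\right) - 138 = 1344 - 138 = 1206$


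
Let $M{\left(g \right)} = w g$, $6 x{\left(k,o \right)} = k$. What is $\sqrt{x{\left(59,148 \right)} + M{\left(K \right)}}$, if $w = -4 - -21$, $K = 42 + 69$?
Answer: $\frac{\sqrt{68286}}{6} \approx 43.553$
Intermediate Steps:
$x{\left(k,o \right)} = \frac{k}{6}$
$K = 111$
$w = 17$ ($w = -4 + 21 = 17$)
$M{\left(g \right)} = 17 g$
$\sqrt{x{\left(59,148 \right)} + M{\left(K \right)}} = \sqrt{\frac{1}{6} \cdot 59 + 17 \cdot 111} = \sqrt{\frac{59}{6} + 1887} = \sqrt{\frac{11381}{6}} = \frac{\sqrt{68286}}{6}$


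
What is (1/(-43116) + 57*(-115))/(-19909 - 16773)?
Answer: 282625381/1581581112 ≈ 0.17870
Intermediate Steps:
(1/(-43116) + 57*(-115))/(-19909 - 16773) = (-1/43116 - 6555)/(-36682) = -282625381/43116*(-1/36682) = 282625381/1581581112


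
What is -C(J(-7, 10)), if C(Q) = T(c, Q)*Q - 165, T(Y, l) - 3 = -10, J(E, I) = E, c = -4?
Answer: 116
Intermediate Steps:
T(Y, l) = -7 (T(Y, l) = 3 - 10 = -7)
C(Q) = -165 - 7*Q (C(Q) = -7*Q - 165 = -165 - 7*Q)
-C(J(-7, 10)) = -(-165 - 7*(-7)) = -(-165 + 49) = -1*(-116) = 116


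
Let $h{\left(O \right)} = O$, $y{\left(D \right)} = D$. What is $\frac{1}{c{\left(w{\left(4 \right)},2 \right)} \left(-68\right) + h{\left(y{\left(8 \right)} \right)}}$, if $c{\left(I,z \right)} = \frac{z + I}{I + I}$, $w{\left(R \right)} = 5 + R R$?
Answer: $- \frac{21}{614} \approx -0.034202$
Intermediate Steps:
$w{\left(R \right)} = 5 + R^{2}$
$c{\left(I,z \right)} = \frac{I + z}{2 I}$
$\frac{1}{c{\left(w{\left(4 \right)},2 \right)} \left(-68\right) + h{\left(y{\left(8 \right)} \right)}} = \frac{1}{\frac{\left(5 + 4^{2}\right) + 2}{2 \left(5 + 4^{2}\right)} \left(-68\right) + 8} = \frac{1}{\frac{\left(5 + 16\right) + 2}{2 \left(5 + 16\right)} \left(-68\right) + 8} = \frac{1}{\frac{21 + 2}{2 \cdot 21} \left(-68\right) + 8} = \frac{1}{\frac{1}{2} \cdot \frac{1}{21} \cdot 23 \left(-68\right) + 8} = \frac{1}{\frac{23}{42} \left(-68\right) + 8} = \frac{1}{- \frac{782}{21} + 8} = \frac{1}{- \frac{614}{21}} = - \frac{21}{614}$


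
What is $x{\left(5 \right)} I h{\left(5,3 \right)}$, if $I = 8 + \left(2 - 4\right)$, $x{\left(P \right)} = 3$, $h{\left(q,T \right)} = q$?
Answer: $90$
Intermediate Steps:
$I = 6$ ($I = 8 - 2 = 6$)
$x{\left(5 \right)} I h{\left(5,3 \right)} = 3 \cdot 6 \cdot 5 = 18 \cdot 5 = 90$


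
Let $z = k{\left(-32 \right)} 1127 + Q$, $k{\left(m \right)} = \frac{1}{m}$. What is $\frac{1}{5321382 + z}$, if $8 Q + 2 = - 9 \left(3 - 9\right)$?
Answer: $\frac{32}{170283305} \approx 1.8792 \cdot 10^{-7}$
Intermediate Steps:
$Q = \frac{13}{2}$ ($Q = - \frac{1}{4} + \frac{\left(-9\right) \left(3 - 9\right)}{8} = - \frac{1}{4} + \frac{\left(-9\right) \left(-6\right)}{8} = - \frac{1}{4} + \frac{1}{8} \cdot 54 = - \frac{1}{4} + \frac{27}{4} = \frac{13}{2} \approx 6.5$)
$z = - \frac{919}{32}$ ($z = \frac{1}{-32} \cdot 1127 + \frac{13}{2} = \left(- \frac{1}{32}\right) 1127 + \frac{13}{2} = - \frac{1127}{32} + \frac{13}{2} = - \frac{919}{32} \approx -28.719$)
$\frac{1}{5321382 + z} = \frac{1}{5321382 - \frac{919}{32}} = \frac{1}{\frac{170283305}{32}} = \frac{32}{170283305}$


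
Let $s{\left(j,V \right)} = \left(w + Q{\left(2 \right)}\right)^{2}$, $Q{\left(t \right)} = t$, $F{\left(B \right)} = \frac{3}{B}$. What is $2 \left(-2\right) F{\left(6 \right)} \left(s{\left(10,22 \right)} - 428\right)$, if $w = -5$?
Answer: $838$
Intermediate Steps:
$s{\left(j,V \right)} = 9$ ($s{\left(j,V \right)} = \left(-5 + 2\right)^{2} = \left(-3\right)^{2} = 9$)
$2 \left(-2\right) F{\left(6 \right)} \left(s{\left(10,22 \right)} - 428\right) = 2 \left(-2\right) \frac{3}{6} \left(9 - 428\right) = - 4 \cdot 3 \cdot \frac{1}{6} \left(-419\right) = \left(-4\right) \frac{1}{2} \left(-419\right) = \left(-2\right) \left(-419\right) = 838$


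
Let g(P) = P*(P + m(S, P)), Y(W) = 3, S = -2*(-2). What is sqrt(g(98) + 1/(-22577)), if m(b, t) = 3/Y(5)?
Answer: sqrt(4945312430581)/22577 ≈ 98.499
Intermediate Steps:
S = 4
m(b, t) = 1 (m(b, t) = 3/3 = 3*(1/3) = 1)
g(P) = P*(1 + P) (g(P) = P*(P + 1) = P*(1 + P))
sqrt(g(98) + 1/(-22577)) = sqrt(98*(1 + 98) + 1/(-22577)) = sqrt(98*99 - 1/22577) = sqrt(9702 - 1/22577) = sqrt(219042053/22577) = sqrt(4945312430581)/22577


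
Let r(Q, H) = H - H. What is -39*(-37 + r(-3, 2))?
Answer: 1443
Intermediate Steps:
r(Q, H) = 0
-39*(-37 + r(-3, 2)) = -39*(-37 + 0) = -39*(-37) = 1443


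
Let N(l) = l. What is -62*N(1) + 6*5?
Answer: -32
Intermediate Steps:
-62*N(1) + 6*5 = -62*1 + 6*5 = -62 + 30 = -32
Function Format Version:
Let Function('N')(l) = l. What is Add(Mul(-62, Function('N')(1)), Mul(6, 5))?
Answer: -32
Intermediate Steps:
Add(Mul(-62, Function('N')(1)), Mul(6, 5)) = Add(Mul(-62, 1), Mul(6, 5)) = Add(-62, 30) = -32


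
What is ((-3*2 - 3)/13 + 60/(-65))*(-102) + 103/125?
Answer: 269089/1625 ≈ 165.59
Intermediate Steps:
((-3*2 - 3)/13 + 60/(-65))*(-102) + 103/125 = ((-6 - 3)*(1/13) + 60*(-1/65))*(-102) + 103*(1/125) = (-9*1/13 - 12/13)*(-102) + 103/125 = (-9/13 - 12/13)*(-102) + 103/125 = -21/13*(-102) + 103/125 = 2142/13 + 103/125 = 269089/1625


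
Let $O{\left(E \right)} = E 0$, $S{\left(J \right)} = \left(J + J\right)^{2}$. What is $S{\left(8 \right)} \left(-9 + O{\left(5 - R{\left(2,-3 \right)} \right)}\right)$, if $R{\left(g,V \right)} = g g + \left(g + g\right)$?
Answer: $-2304$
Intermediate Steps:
$S{\left(J \right)} = 4 J^{2}$ ($S{\left(J \right)} = \left(2 J\right)^{2} = 4 J^{2}$)
$R{\left(g,V \right)} = g^{2} + 2 g$
$O{\left(E \right)} = 0$
$S{\left(8 \right)} \left(-9 + O{\left(5 - R{\left(2,-3 \right)} \right)}\right) = 4 \cdot 8^{2} \left(-9 + 0\right) = 4 \cdot 64 \left(-9\right) = 256 \left(-9\right) = -2304$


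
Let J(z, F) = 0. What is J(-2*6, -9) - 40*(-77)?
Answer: 3080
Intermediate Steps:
J(-2*6, -9) - 40*(-77) = 0 - 40*(-77) = 0 + 3080 = 3080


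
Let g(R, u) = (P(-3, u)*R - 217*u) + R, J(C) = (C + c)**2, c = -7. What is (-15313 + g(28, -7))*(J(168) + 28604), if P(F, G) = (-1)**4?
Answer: -749064450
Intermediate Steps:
P(F, G) = 1
J(C) = (-7 + C)**2 (J(C) = (C - 7)**2 = (-7 + C)**2)
g(R, u) = -217*u + 2*R (g(R, u) = (1*R - 217*u) + R = (R - 217*u) + R = -217*u + 2*R)
(-15313 + g(28, -7))*(J(168) + 28604) = (-15313 + (-217*(-7) + 2*28))*((-7 + 168)**2 + 28604) = (-15313 + (1519 + 56))*(161**2 + 28604) = (-15313 + 1575)*(25921 + 28604) = -13738*54525 = -749064450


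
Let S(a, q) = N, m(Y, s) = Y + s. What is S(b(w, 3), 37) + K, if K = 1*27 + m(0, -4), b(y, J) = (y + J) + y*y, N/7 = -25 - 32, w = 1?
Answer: -376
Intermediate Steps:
N = -399 (N = 7*(-25 - 32) = 7*(-57) = -399)
b(y, J) = J + y + y**2 (b(y, J) = (J + y) + y**2 = J + y + y**2)
S(a, q) = -399
K = 23 (K = 1*27 + (0 - 4) = 27 - 4 = 23)
S(b(w, 3), 37) + K = -399 + 23 = -376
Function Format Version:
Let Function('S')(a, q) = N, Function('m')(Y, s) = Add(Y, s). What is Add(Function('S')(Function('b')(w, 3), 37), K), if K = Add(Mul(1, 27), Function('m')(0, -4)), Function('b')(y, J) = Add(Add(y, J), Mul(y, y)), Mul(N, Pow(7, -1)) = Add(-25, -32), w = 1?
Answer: -376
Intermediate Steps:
N = -399 (N = Mul(7, Add(-25, -32)) = Mul(7, -57) = -399)
Function('b')(y, J) = Add(J, y, Pow(y, 2)) (Function('b')(y, J) = Add(Add(J, y), Pow(y, 2)) = Add(J, y, Pow(y, 2)))
Function('S')(a, q) = -399
K = 23 (K = Add(Mul(1, 27), Add(0, -4)) = Add(27, -4) = 23)
Add(Function('S')(Function('b')(w, 3), 37), K) = Add(-399, 23) = -376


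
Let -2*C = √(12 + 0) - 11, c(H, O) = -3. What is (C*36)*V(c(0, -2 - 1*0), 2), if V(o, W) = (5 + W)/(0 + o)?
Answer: -462 + 84*√3 ≈ -316.51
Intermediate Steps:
C = 11/2 - √3 (C = -(√(12 + 0) - 11)/2 = -(√12 - 11)/2 = -(2*√3 - 11)/2 = -(-11 + 2*√3)/2 = 11/2 - √3 ≈ 3.7679)
V(o, W) = (5 + W)/o
(C*36)*V(c(0, -2 - 1*0), 2) = ((11/2 - √3)*36)*((5 + 2)/(-3)) = (198 - 36*√3)*(-⅓*7) = (198 - 36*√3)*(-7/3) = -462 + 84*√3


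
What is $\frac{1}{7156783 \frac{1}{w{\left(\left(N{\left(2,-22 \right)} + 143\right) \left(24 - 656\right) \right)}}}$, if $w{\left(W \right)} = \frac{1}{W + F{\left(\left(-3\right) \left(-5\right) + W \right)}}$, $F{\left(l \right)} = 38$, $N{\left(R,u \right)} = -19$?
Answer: $- \frac{1}{560590812390} \approx -1.7838 \cdot 10^{-12}$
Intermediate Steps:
$w{\left(W \right)} = \frac{1}{38 + W}$ ($w{\left(W \right)} = \frac{1}{W + 38} = \frac{1}{38 + W}$)
$\frac{1}{7156783 \frac{1}{w{\left(\left(N{\left(2,-22 \right)} + 143\right) \left(24 - 656\right) \right)}}} = \frac{1}{7156783 \frac{1}{\frac{1}{38 + \left(-19 + 143\right) \left(24 - 656\right)}}} = \frac{1}{7156783 \frac{1}{\frac{1}{38 + 124 \left(-632\right)}}} = \frac{1}{7156783 \frac{1}{\frac{1}{38 - 78368}}} = \frac{1}{7156783 \frac{1}{\frac{1}{-78330}}} = \frac{1}{7156783 \frac{1}{- \frac{1}{78330}}} = \frac{1}{7156783 \left(-78330\right)} = \frac{1}{-560590812390} = - \frac{1}{560590812390}$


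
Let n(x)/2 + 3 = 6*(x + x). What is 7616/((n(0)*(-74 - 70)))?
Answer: 238/27 ≈ 8.8148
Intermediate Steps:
n(x) = -6 + 24*x (n(x) = -6 + 2*(6*(x + x)) = -6 + 2*(6*(2*x)) = -6 + 2*(12*x) = -6 + 24*x)
7616/((n(0)*(-74 - 70))) = 7616/(((-6 + 24*0)*(-74 - 70))) = 7616/(((-6 + 0)*(-144))) = 7616/((-6*(-144))) = 7616/864 = 7616*(1/864) = 238/27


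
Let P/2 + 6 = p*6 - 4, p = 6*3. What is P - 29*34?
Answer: -790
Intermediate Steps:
p = 18
P = 196 (P = -12 + 2*(18*6 - 4) = -12 + 2*(108 - 4) = -12 + 2*104 = -12 + 208 = 196)
P - 29*34 = 196 - 29*34 = 196 - 986 = -790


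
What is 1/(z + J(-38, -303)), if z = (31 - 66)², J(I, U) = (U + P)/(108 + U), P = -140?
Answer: 195/239318 ≈ 0.00081482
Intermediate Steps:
J(I, U) = (-140 + U)/(108 + U) (J(I, U) = (U - 140)/(108 + U) = (-140 + U)/(108 + U))
z = 1225 (z = (-35)² = 1225)
1/(z + J(-38, -303)) = 1/(1225 + (-140 - 303)/(108 - 303)) = 1/(1225 - 443/(-195)) = 1/(1225 - 1/195*(-443)) = 1/(1225 + 443/195) = 1/(239318/195) = 195/239318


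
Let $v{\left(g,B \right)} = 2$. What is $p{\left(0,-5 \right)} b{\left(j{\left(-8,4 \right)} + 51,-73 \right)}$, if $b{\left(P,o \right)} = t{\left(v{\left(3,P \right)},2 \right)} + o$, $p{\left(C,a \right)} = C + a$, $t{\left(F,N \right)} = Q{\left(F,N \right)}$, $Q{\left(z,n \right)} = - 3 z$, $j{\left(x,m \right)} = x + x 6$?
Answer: $395$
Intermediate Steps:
$j{\left(x,m \right)} = 7 x$ ($j{\left(x,m \right)} = x + 6 x = 7 x$)
$t{\left(F,N \right)} = - 3 F$
$b{\left(P,o \right)} = -6 + o$ ($b{\left(P,o \right)} = \left(-3\right) 2 + o = -6 + o$)
$p{\left(0,-5 \right)} b{\left(j{\left(-8,4 \right)} + 51,-73 \right)} = \left(0 - 5\right) \left(-6 - 73\right) = \left(-5\right) \left(-79\right) = 395$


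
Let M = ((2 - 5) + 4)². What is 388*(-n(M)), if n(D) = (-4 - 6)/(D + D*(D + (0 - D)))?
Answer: 3880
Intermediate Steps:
M = 1 (M = (-3 + 4)² = 1² = 1)
n(D) = -10/D (n(D) = -10/(D + D*(D - D)) = -10/(D + D*0) = -10/(D + 0) = -10/D)
388*(-n(M)) = 388*(-(-10)/1) = 388*(-(-10)) = 388*(-1*(-10)) = 388*10 = 3880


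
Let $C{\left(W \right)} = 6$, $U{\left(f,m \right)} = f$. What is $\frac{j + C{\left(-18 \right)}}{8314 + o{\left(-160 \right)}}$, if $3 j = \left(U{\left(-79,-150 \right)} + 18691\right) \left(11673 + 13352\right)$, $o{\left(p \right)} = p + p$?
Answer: $\frac{77627553}{3997} \approx 19421.0$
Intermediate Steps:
$o{\left(p \right)} = 2 p$
$j = 155255100$ ($j = \frac{\left(-79 + 18691\right) \left(11673 + 13352\right)}{3} = \frac{18612 \cdot 25025}{3} = \frac{1}{3} \cdot 465765300 = 155255100$)
$\frac{j + C{\left(-18 \right)}}{8314 + o{\left(-160 \right)}} = \frac{155255100 + 6}{8314 + 2 \left(-160\right)} = \frac{155255106}{8314 - 320} = \frac{155255106}{7994} = 155255106 \cdot \frac{1}{7994} = \frac{77627553}{3997}$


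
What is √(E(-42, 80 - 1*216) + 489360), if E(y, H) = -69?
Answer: √489291 ≈ 699.49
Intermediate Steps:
√(E(-42, 80 - 1*216) + 489360) = √(-69 + 489360) = √489291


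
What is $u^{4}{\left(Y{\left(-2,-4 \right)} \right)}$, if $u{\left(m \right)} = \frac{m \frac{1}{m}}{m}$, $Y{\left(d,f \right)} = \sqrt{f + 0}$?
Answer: $\frac{1}{16} \approx 0.0625$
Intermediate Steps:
$Y{\left(d,f \right)} = \sqrt{f}$
$u{\left(m \right)} = \frac{1}{m}$ ($u{\left(m \right)} = 1 \frac{1}{m} = \frac{1}{m}$)
$u^{4}{\left(Y{\left(-2,-4 \right)} \right)} = \left(\frac{1}{\sqrt{-4}}\right)^{4} = \left(\frac{1}{2 i}\right)^{4} = \left(- \frac{i}{2}\right)^{4} = \frac{1}{16}$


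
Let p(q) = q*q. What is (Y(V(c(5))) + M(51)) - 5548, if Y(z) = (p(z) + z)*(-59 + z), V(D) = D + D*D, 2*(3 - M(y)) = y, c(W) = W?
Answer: -65081/2 ≈ -32541.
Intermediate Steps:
p(q) = q²
M(y) = 3 - y/2
V(D) = D + D²
Y(z) = (-59 + z)*(z + z²) (Y(z) = (z² + z)*(-59 + z) = (z + z²)*(-59 + z) = (-59 + z)*(z + z²))
(Y(V(c(5))) + M(51)) - 5548 = ((5*(1 + 5))*(-59 + (5*(1 + 5))² - 290*(1 + 5)) + (3 - ½*51)) - 5548 = ((5*6)*(-59 + (5*6)² - 290*6) + (3 - 51/2)) - 5548 = (30*(-59 + 30² - 58*30) - 45/2) - 5548 = (30*(-59 + 900 - 1740) - 45/2) - 5548 = (30*(-899) - 45/2) - 5548 = (-26970 - 45/2) - 5548 = -53985/2 - 5548 = -65081/2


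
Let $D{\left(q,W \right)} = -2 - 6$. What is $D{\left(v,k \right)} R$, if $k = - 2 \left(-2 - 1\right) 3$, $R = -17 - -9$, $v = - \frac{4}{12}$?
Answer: $64$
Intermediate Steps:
$v = - \frac{1}{3}$ ($v = \left(-4\right) \frac{1}{12} = - \frac{1}{3} \approx -0.33333$)
$R = -8$ ($R = -17 + 9 = -8$)
$k = 18$ ($k = - 2 \left(-2 - 1\right) 3 = \left(-2\right) \left(-3\right) 3 = 6 \cdot 3 = 18$)
$D{\left(q,W \right)} = -8$ ($D{\left(q,W \right)} = -2 - 6 = -8$)
$D{\left(v,k \right)} R = \left(-8\right) \left(-8\right) = 64$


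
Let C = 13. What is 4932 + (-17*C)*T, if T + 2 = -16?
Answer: 8910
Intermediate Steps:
T = -18 (T = -2 - 16 = -18)
4932 + (-17*C)*T = 4932 - 17*13*(-18) = 4932 - 221*(-18) = 4932 + 3978 = 8910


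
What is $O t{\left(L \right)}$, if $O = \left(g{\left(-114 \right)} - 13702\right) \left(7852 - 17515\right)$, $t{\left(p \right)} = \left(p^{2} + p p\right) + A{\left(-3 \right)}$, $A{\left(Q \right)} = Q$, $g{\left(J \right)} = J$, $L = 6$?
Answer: $9211776552$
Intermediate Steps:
$t{\left(p \right)} = -3 + 2 p^{2}$ ($t{\left(p \right)} = \left(p^{2} + p p\right) - 3 = \left(p^{2} + p^{2}\right) - 3 = 2 p^{2} - 3 = -3 + 2 p^{2}$)
$O = 133504008$ ($O = \left(-114 - 13702\right) \left(7852 - 17515\right) = \left(-13816\right) \left(-9663\right) = 133504008$)
$O t{\left(L \right)} = 133504008 \left(-3 + 2 \cdot 6^{2}\right) = 133504008 \left(-3 + 2 \cdot 36\right) = 133504008 \left(-3 + 72\right) = 133504008 \cdot 69 = 9211776552$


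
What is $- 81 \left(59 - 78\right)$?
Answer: $1539$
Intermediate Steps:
$- 81 \left(59 - 78\right) = \left(-81\right) \left(-19\right) = 1539$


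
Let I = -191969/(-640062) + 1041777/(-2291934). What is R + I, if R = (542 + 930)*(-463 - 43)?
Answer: -91054480819715632/122248321659 ≈ -7.4483e+5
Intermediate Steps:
R = -744832 (R = 1472*(-506) = -744832)
I = -18901799344/122248321659 (I = -191969*(-1/640062) + 1041777*(-1/2291934) = 191969/640062 - 347259/763978 = -18901799344/122248321659 ≈ -0.15462)
R + I = -744832 - 18901799344/122248321659 = -91054480819715632/122248321659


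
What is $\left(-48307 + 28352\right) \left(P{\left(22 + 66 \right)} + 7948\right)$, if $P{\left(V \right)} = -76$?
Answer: $-157085760$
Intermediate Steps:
$\left(-48307 + 28352\right) \left(P{\left(22 + 66 \right)} + 7948\right) = \left(-48307 + 28352\right) \left(-76 + 7948\right) = \left(-19955\right) 7872 = -157085760$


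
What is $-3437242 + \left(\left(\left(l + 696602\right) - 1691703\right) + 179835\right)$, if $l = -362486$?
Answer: $-4614994$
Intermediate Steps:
$-3437242 + \left(\left(\left(l + 696602\right) - 1691703\right) + 179835\right) = -3437242 + \left(\left(\left(-362486 + 696602\right) - 1691703\right) + 179835\right) = -3437242 + \left(\left(334116 - 1691703\right) + 179835\right) = -3437242 + \left(-1357587 + 179835\right) = -3437242 - 1177752 = -4614994$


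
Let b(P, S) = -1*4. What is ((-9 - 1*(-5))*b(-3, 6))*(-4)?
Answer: -64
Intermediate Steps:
b(P, S) = -4
((-9 - 1*(-5))*b(-3, 6))*(-4) = ((-9 - 1*(-5))*(-4))*(-4) = ((-9 + 5)*(-4))*(-4) = -4*(-4)*(-4) = 16*(-4) = -64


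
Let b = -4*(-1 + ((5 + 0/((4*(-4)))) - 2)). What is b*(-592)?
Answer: 4736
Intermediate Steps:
b = -8 (b = -4*(-1 + ((5 + 0/(-16)) - 2)) = -4*(-1 + ((5 + 0*(-1/16)) - 2)) = -4*(-1 + ((5 + 0) - 2)) = -4*(-1 + (5 - 2)) = -4*(-1 + 3) = -4*2 = -8)
b*(-592) = -8*(-592) = 4736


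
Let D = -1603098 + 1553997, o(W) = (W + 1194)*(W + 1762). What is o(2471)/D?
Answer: -5171315/16367 ≈ -315.96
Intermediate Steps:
o(W) = (1194 + W)*(1762 + W)
D = -49101
o(2471)/D = (2103828 + 2471**2 + 2956*2471)/(-49101) = (2103828 + 6105841 + 7304276)*(-1/49101) = 15513945*(-1/49101) = -5171315/16367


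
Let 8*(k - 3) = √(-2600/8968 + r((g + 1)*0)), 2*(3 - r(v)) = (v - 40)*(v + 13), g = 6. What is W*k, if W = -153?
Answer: -459 - 459*√36681362/8968 ≈ -768.98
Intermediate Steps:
r(v) = 3 - (-40 + v)*(13 + v)/2 (r(v) = 3 - (v - 40)*(v + 13)/2 = 3 - (-40 + v)*(13 + v)/2)
k = 3 + 3*√36681362/8968 (k = 3 + √(-2600/8968 + (263 - ((6 + 1)*0)²/2 + 27*((6 + 1)*0)/2))/8 = 3 + √(-2600*1/8968 + (263 - (7*0)²/2 + 27*(7*0)/2))/8 = 3 + √(-325/1121 + (263 - ½*0² + (27/2)*0))/8 = 3 + √(-325/1121 + (263 - ½*0 + 0))/8 = 3 + √(-325/1121 + (263 + 0 + 0))/8 = 3 + √(-325/1121 + 263)/8 = 3 + √(294498/1121)/8 = 3 + (3*√36681362/1121)/8 = 3 + 3*√36681362/8968 ≈ 5.0260)
W*k = -153*(3 + 3*√36681362/8968) = -459 - 459*√36681362/8968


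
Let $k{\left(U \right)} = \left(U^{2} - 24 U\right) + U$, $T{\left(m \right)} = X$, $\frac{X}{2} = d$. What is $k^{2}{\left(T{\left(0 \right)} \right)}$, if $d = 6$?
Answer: $17424$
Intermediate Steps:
$X = 12$ ($X = 2 \cdot 6 = 12$)
$T{\left(m \right)} = 12$
$k{\left(U \right)} = U^{2} - 23 U$
$k^{2}{\left(T{\left(0 \right)} \right)} = \left(12 \left(-23 + 12\right)\right)^{2} = \left(12 \left(-11\right)\right)^{2} = \left(-132\right)^{2} = 17424$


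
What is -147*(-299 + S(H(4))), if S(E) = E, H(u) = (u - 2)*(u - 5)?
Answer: 44247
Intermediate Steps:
H(u) = (-5 + u)*(-2 + u) (H(u) = (-2 + u)*(-5 + u) = (-5 + u)*(-2 + u))
-147*(-299 + S(H(4))) = -147*(-299 + (10 + 4² - 7*4)) = -147*(-299 + (10 + 16 - 28)) = -147*(-299 - 2) = -147*(-301) = 44247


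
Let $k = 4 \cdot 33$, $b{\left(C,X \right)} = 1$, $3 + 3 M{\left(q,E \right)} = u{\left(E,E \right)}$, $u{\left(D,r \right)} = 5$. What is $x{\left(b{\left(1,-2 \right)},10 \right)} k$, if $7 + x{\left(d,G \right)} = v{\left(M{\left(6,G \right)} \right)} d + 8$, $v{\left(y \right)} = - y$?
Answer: $44$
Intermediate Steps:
$M{\left(q,E \right)} = \frac{2}{3}$ ($M{\left(q,E \right)} = -1 + \frac{1}{3} \cdot 5 = -1 + \frac{5}{3} = \frac{2}{3}$)
$x{\left(d,G \right)} = 1 - \frac{2 d}{3}$ ($x{\left(d,G \right)} = -7 + \left(\left(-1\right) \frac{2}{3} d + 8\right) = -7 - \left(-8 + \frac{2 d}{3}\right) = 1 - \frac{2 d}{3}$)
$k = 132$
$x{\left(b{\left(1,-2 \right)},10 \right)} k = \left(1 - \frac{2}{3}\right) 132 = \frac{1}{3} \cdot 132 = 44$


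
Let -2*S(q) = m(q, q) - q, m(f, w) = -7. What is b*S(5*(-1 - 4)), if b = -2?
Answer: 18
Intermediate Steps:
S(q) = 7/2 + q/2 (S(q) = -(-7 - q)/2 = 7/2 + q/2)
b*S(5*(-1 - 4)) = -2*(7/2 + (5*(-1 - 4))/2) = -2*(7/2 + (5*(-5))/2) = -2*(7/2 + (½)*(-25)) = -2*(7/2 - 25/2) = -2*(-9) = 18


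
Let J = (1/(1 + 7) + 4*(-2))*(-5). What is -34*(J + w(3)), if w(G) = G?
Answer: -5763/4 ≈ -1440.8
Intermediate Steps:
J = 315/8 (J = (1/8 - 8)*(-5) = -63/8*(-5) = 315/8 ≈ 39.375)
-34*(J + w(3)) = -34*(315/8 + 3) = -34*339/8 = -5763/4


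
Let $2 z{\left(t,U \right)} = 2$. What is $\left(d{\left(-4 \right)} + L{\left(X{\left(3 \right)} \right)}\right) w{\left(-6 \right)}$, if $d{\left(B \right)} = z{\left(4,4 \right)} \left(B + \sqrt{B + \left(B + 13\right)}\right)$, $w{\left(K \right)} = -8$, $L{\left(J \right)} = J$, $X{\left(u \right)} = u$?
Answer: $8 - 8 \sqrt{5} \approx -9.8885$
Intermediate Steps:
$z{\left(t,U \right)} = 1$ ($z{\left(t,U \right)} = \frac{1}{2} \cdot 2 = 1$)
$d{\left(B \right)} = B + \sqrt{13 + 2 B}$ ($d{\left(B \right)} = 1 \left(B + \sqrt{B + \left(B + 13\right)}\right) = 1 \left(B + \sqrt{B + \left(13 + B\right)}\right) = 1 \left(B + \sqrt{13 + 2 B}\right) = B + \sqrt{13 + 2 B}$)
$\left(d{\left(-4 \right)} + L{\left(X{\left(3 \right)} \right)}\right) w{\left(-6 \right)} = \left(\left(-4 + \sqrt{13 + 2 \left(-4\right)}\right) + 3\right) \left(-8\right) = \left(\left(-4 + \sqrt{13 - 8}\right) + 3\right) \left(-8\right) = \left(\left(-4 + \sqrt{5}\right) + 3\right) \left(-8\right) = \left(-1 + \sqrt{5}\right) \left(-8\right) = 8 - 8 \sqrt{5}$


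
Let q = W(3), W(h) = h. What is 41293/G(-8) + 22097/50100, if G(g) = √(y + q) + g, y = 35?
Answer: -8274829939/651300 - 41293*√38/26 ≈ -22495.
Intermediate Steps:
q = 3
G(g) = g + √38 (G(g) = √(35 + 3) + g = √38 + g = g + √38)
41293/G(-8) + 22097/50100 = 41293/(-8 + √38) + 22097/50100 = 22097/50100 + 41293/(-8 + √38)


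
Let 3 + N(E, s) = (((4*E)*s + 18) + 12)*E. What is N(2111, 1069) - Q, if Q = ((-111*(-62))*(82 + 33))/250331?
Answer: 4770130281585083/250331 ≈ 1.9055e+10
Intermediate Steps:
N(E, s) = -3 + E*(30 + 4*E*s) (N(E, s) = -3 + (((4*E)*s + 18) + 12)*E = -3 + ((4*E*s + 18) + 12)*E = -3 + ((18 + 4*E*s) + 12)*E = -3 + (30 + 4*E*s)*E = -3 + E*(30 + 4*E*s))
Q = 791430/250331 (Q = (6882*115)*(1/250331) = 791430*(1/250331) = 791430/250331 ≈ 3.1615)
N(2111, 1069) - Q = (-3 + 30*2111 + 4*1069*2111²) - 1*791430/250331 = (-3 + 63330 + 4*1069*4456321) - 791430/250331 = (-3 + 63330 + 19055228596) - 791430/250331 = 19055291923 - 791430/250331 = 4770130281585083/250331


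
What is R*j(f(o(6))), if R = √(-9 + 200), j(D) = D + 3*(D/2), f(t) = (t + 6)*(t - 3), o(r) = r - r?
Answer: -45*√191 ≈ -621.91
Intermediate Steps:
o(r) = 0
f(t) = (-3 + t)*(6 + t) (f(t) = (6 + t)*(-3 + t) = (-3 + t)*(6 + t))
j(D) = 5*D/2 (j(D) = D + 3*(D*(½)) = D + 3*(D/2) = D + 3*D/2 = 5*D/2)
R = √191 ≈ 13.820
R*j(f(o(6))) = √191*(5*(-18 + 0² + 3*0)/2) = √191*(5*(-18 + 0 + 0)/2) = √191*((5/2)*(-18)) = √191*(-45) = -45*√191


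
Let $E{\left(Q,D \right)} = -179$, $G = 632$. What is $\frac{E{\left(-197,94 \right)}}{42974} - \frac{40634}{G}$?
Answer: $- \frac{436579661}{6789892} \approx -64.298$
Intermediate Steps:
$\frac{E{\left(-197,94 \right)}}{42974} - \frac{40634}{G} = - \frac{179}{42974} - \frac{40634}{632} = \left(-179\right) \frac{1}{42974} - \frac{20317}{316} = - \frac{179}{42974} - \frac{20317}{316} = - \frac{436579661}{6789892}$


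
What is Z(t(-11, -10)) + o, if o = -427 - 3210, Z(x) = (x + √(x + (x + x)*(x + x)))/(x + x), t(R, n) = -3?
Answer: -7273/2 - √33/6 ≈ -3637.5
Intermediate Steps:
Z(x) = (x + √(x + 4*x²))/(2*x) (Z(x) = (x + √(x + (2*x)*(2*x)))/((2*x)) = (x + √(x + 4*x²))*(1/(2*x)) = (x + √(x + 4*x²))/(2*x))
o = -3637
Z(t(-11, -10)) + o = (½)*(-3 + √(-3*(1 + 4*(-3))))/(-3) - 3637 = (½)*(-⅓)*(-3 + √(-3*(1 - 12))) - 3637 = (½)*(-⅓)*(-3 + √(-3*(-11))) - 3637 = (½)*(-⅓)*(-3 + √33) - 3637 = (½ - √33/6) - 3637 = -7273/2 - √33/6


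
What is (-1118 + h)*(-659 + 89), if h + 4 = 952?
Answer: 96900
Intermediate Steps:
h = 948 (h = -4 + 952 = 948)
(-1118 + h)*(-659 + 89) = (-1118 + 948)*(-659 + 89) = -170*(-570) = 96900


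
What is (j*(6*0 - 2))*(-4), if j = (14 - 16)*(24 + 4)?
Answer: -448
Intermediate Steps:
j = -56 (j = -2*28 = -56)
(j*(6*0 - 2))*(-4) = -56*(6*0 - 2)*(-4) = -56*(0 - 2)*(-4) = -56*(-2)*(-4) = 112*(-4) = -448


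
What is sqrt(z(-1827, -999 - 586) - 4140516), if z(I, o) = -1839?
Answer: I*sqrt(4142355) ≈ 2035.3*I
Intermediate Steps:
sqrt(z(-1827, -999 - 586) - 4140516) = sqrt(-1839 - 4140516) = sqrt(-4142355) = I*sqrt(4142355)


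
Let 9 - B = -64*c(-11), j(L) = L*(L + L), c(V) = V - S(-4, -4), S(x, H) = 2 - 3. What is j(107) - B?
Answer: 23529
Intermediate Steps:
S(x, H) = -1
c(V) = 1 + V (c(V) = V - 1*(-1) = V + 1 = 1 + V)
j(L) = 2*L² (j(L) = L*(2*L) = 2*L²)
B = -631 (B = 9 - (-64)*(1 - 11) = 9 - (-64)*(-10) = 9 - 1*640 = 9 - 640 = -631)
j(107) - B = 2*107² - 1*(-631) = 2*11449 + 631 = 22898 + 631 = 23529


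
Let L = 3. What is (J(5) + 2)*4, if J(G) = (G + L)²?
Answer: 264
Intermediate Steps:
J(G) = (3 + G)² (J(G) = (G + 3)² = (3 + G)²)
(J(5) + 2)*4 = ((3 + 5)² + 2)*4 = (8² + 2)*4 = (64 + 2)*4 = 66*4 = 264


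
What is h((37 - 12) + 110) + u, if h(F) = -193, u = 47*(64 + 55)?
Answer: 5400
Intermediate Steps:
u = 5593 (u = 47*119 = 5593)
h((37 - 12) + 110) + u = -193 + 5593 = 5400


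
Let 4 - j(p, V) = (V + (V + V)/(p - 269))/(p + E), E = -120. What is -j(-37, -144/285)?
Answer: -160012/40035 ≈ -3.9968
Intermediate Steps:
j(p, V) = 4 - (V + 2*V/(-269 + p))/(-120 + p) (j(p, V) = 4 - (V + (V + V)/(p - 269))/(p - 120) = 4 - (V + (2*V)/(-269 + p))/(-120 + p) = 4 - (V + 2*V/(-269 + p))/(-120 + p))
-j(-37, -144/285) = -(129120 - 1556*(-37) + 4*(-37)² + 267*(-144/285) - 1*(-144/285)*(-37))/(32280 + (-37)² - 389*(-37)) = -(129120 + 57572 + 4*1369 + 267*(-144*1/285) - 1*(-144*1/285)*(-37))/(32280 + 1369 + 14393) = -(129120 + 57572 + 5476 + 267*(-48/95) - 1*(-48/95)*(-37))/48042 = -(129120 + 57572 + 5476 - 12816/95 - 1776/95)/48042 = -960072/(48042*5) = -1*160012/40035 = -160012/40035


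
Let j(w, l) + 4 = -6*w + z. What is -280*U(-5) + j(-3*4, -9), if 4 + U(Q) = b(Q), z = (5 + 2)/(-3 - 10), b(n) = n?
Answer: 33637/13 ≈ 2587.5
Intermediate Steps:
z = -7/13 (z = 7/(-13) = 7*(-1/13) = -7/13 ≈ -0.53846)
j(w, l) = -59/13 - 6*w (j(w, l) = -4 + (-6*w - 7/13) = -4 + (-7/13 - 6*w) = -59/13 - 6*w)
U(Q) = -4 + Q
-280*U(-5) + j(-3*4, -9) = -280*(-4 - 5) + (-59/13 - (-18)*4) = -280*(-9) + (-59/13 - 6*(-12)) = 2520 + (-59/13 + 72) = 2520 + 877/13 = 33637/13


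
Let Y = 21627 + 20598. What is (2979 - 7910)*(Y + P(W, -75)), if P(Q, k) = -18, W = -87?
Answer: -208122717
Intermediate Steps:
Y = 42225
(2979 - 7910)*(Y + P(W, -75)) = (2979 - 7910)*(42225 - 18) = -4931*42207 = -208122717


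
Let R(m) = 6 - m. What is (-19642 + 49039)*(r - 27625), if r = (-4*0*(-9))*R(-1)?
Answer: -812092125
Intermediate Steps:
r = 0 (r = (-4*0*(-9))*(6 - 1*(-1)) = (0*(-9))*(6 + 1) = 0*7 = 0)
(-19642 + 49039)*(r - 27625) = (-19642 + 49039)*(0 - 27625) = 29397*(-27625) = -812092125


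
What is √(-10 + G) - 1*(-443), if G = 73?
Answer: 443 + 3*√7 ≈ 450.94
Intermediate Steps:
√(-10 + G) - 1*(-443) = √(-10 + 73) - 1*(-443) = √63 + 443 = 3*√7 + 443 = 443 + 3*√7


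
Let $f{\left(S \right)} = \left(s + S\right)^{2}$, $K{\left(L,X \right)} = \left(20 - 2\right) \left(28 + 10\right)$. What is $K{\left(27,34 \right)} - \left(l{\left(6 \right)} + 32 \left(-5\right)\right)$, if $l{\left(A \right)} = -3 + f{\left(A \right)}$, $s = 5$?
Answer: $726$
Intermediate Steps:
$K{\left(L,X \right)} = 684$ ($K{\left(L,X \right)} = 18 \cdot 38 = 684$)
$f{\left(S \right)} = \left(5 + S\right)^{2}$
$l{\left(A \right)} = -3 + \left(5 + A\right)^{2}$
$K{\left(27,34 \right)} - \left(l{\left(6 \right)} + 32 \left(-5\right)\right) = 684 - \left(\left(-3 + \left(5 + 6\right)^{2}\right) + 32 \left(-5\right)\right) = 684 - \left(\left(-3 + 11^{2}\right) - 160\right) = 684 - \left(\left(-3 + 121\right) - 160\right) = 684 - \left(118 - 160\right) = 684 - -42 = 684 + 42 = 726$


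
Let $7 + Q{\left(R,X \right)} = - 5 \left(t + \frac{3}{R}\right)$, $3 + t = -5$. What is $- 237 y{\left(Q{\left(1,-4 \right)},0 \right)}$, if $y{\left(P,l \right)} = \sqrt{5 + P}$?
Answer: $- 237 \sqrt{23} \approx -1136.6$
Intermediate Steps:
$t = -8$ ($t = -3 - 5 = -8$)
$Q{\left(R,X \right)} = 33 - \frac{15}{R}$ ($Q{\left(R,X \right)} = -7 - 5 \left(-8 + \frac{3}{R}\right) = -7 + \left(40 - \frac{15}{R}\right) = 33 - \frac{15}{R}$)
$- 237 y{\left(Q{\left(1,-4 \right)},0 \right)} = - 237 \sqrt{5 + \left(33 - \frac{15}{1}\right)} = - 237 \sqrt{5 + \left(33 - 15\right)} = - 237 \sqrt{5 + 18} = - 237 \sqrt{23}$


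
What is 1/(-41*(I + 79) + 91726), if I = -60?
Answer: 1/90947 ≈ 1.0995e-5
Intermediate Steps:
1/(-41*(I + 79) + 91726) = 1/(-41*(-60 + 79) + 91726) = 1/(-41*19 + 91726) = 1/(-779 + 91726) = 1/90947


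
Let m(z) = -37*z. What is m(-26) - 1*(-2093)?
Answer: 3055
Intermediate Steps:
m(-26) - 1*(-2093) = -37*(-26) - 1*(-2093) = 962 + 2093 = 3055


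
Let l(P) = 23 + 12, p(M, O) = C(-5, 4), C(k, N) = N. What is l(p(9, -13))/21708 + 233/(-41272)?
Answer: -13483/3343032 ≈ -0.0040332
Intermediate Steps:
p(M, O) = 4
l(P) = 35
l(p(9, -13))/21708 + 233/(-41272) = 35/21708 + 233/(-41272) = 35*(1/21708) + 233*(-1/41272) = 35/21708 - 233/41272 = -13483/3343032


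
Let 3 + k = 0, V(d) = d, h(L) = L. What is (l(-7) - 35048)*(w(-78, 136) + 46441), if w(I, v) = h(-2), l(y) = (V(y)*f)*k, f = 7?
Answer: -1620767539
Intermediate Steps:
k = -3 (k = -3 + 0 = -3)
l(y) = -21*y (l(y) = (y*7)*(-3) = (7*y)*(-3) = -21*y)
w(I, v) = -2
(l(-7) - 35048)*(w(-78, 136) + 46441) = (-21*(-7) - 35048)*(-2 + 46441) = (147 - 35048)*46439 = -34901*46439 = -1620767539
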